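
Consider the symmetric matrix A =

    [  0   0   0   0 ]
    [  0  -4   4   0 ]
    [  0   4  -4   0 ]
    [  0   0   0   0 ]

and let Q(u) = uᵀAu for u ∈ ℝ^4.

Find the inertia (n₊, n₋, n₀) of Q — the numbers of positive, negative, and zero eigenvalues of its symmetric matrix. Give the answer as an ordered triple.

(0, 1, 3)

Applying the same elementary operations to the rows and columns of A produces a congruent diagonal matrix with entries 0, -4, 0, 0.
That gives 1 negative, 3 zero pivots.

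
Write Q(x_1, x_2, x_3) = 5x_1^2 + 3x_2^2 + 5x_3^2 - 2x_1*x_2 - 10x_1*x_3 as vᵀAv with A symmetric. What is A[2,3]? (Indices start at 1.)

The coefficient of x_2·x_3 in Q is 0. For a symmetric A this equals A[2,3] + A[3,2] = 2·A[2,3].
So A[2,3] = 0/2 = 0.

0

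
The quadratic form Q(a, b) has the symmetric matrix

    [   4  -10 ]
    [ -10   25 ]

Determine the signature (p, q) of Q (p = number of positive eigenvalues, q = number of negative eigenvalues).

Applying the same elementary operations to the rows and columns of A produces a congruent diagonal matrix with entries 4, 0.
So there are 1 positive, 1 zero pivots.

(1, 0)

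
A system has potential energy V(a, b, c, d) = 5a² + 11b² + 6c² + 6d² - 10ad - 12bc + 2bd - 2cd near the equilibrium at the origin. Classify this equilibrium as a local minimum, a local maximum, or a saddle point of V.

local minimum

The Hessian at the origin is H = [[10, 0, 0, -10], [0, 22, -12, 2], [0, -12, 12, -2], [-10, 2, -2, 12]].
Symmetric row and column elimination reduces H to a congruent diagonal form with pivots 10, 22, 60/11, 5/3.
That gives 4 positive pivots.
H is positive definite, so the origin is a strict local minimum.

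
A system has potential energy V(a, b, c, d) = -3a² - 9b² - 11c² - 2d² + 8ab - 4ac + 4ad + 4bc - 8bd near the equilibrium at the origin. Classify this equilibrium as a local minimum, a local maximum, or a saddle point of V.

local maximum

The Hessian at the origin is H = [[-6, 8, -4, 4], [8, -18, 4, -8], [-4, 4, -22, 0], [4, -8, 0, -4]].
Congruent diagonalization of H (simultaneous row and column reduction) yields pivots -6, -22/3, -210/11, -4/35.
Counting signs: 4 negative.
H is negative definite, so the origin is a strict local maximum.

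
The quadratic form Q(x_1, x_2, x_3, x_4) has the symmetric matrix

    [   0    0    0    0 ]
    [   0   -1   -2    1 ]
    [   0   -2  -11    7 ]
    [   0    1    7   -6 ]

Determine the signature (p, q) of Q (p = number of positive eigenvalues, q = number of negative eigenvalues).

(0, 3)

Applying the same elementary operations to the rows and columns of A produces a congruent diagonal matrix with entries 0, -1, -7, -10/7.
That gives 3 negative, 1 zero pivots.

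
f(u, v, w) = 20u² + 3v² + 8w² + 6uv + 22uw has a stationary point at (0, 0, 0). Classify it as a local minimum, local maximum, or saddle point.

local minimum

The Hessian at the origin is H = [[40, 6, 22], [6, 6, 0], [22, 0, 16]].
Row-reducing H symmetrically gives the diagonal entries 40, 51/10, 30/17.
That gives 3 positive pivots.
H is positive definite, so the origin is a strict local minimum.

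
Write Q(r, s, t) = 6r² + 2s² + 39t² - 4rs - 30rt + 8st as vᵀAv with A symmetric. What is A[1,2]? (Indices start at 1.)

The coefficient of r·s in Q is -4. For a symmetric A this equals A[1,2] + A[2,1] = 2·A[1,2].
So A[1,2] = -4/2 = -2.

-2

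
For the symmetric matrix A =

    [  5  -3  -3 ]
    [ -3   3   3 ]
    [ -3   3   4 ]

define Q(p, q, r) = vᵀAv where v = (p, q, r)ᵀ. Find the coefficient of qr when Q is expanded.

The coefficient of qr is A[2,3] + A[3,2] = 2·3 = 6.

6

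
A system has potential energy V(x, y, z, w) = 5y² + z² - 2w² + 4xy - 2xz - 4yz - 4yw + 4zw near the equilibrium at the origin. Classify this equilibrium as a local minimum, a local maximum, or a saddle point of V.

saddle point

The Hessian at the origin is H = [[0, 4, -2, 0], [4, 10, -4, -4], [-2, -4, 2, 4], [0, -4, 4, -4]].
H is indefinite, so the origin is a saddle point.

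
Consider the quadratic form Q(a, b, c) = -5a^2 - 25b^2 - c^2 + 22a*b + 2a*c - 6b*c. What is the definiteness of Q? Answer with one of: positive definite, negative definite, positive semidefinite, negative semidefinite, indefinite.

Write A = [[-5, 11, 1], [11, -25, -3], [1, -3, -1]].
Symmetric row and column elimination reduces A to a congruent diagonal form with pivots -5, -4/5, 0.
That gives 2 negative, 1 zero pivots.
Hence Q is negative semidefinite.

negative semidefinite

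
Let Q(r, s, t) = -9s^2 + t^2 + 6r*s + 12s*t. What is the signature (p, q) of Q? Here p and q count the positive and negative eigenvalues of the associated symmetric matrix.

(2, 1)

The symmetric matrix is A = [[0, 3, 0], [3, -9, 6], [0, 6, 1]].
By Sylvester's law of inertia any congruent diagonalization of A has 2 positive, 1 negative and 0 zero entries.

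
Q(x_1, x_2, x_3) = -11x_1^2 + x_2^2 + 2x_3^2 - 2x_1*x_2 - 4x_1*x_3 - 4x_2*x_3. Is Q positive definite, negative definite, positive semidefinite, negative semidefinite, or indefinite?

indefinite

Write A = [[-11, -1, -2], [-1, 1, -2], [-2, -2, 2]].
An LDLᵀ factorisation of A has diagonal entries -11, 12/11, -2/3.
So there are 1 positive, 2 negative pivots.
Hence Q is indefinite.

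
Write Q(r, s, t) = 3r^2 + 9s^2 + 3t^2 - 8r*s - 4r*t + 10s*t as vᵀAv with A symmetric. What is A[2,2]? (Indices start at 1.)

9

The coefficient of s^2 in Q is 9, and that is exactly A[2,2].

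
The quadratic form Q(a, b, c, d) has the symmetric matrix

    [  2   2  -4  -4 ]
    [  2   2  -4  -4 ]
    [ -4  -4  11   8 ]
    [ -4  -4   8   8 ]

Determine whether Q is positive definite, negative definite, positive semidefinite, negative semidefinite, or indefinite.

positive semidefinite

Applying the same elementary operations to the rows and columns of A produces a congruent diagonal matrix with entries 2, 0, 3, 0.
So there are 2 positive, 2 zero pivots.
Hence Q is positive semidefinite.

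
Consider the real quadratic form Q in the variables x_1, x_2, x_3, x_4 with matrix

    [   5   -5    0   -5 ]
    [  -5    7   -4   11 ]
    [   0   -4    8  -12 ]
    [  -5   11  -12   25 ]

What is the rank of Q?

Row-reducing A symmetrically gives the diagonal entries 5, 2, 0, 2.
That gives 3 positive, 1 zero pivots.
The rank is the number of nonzero pivots: 3.

3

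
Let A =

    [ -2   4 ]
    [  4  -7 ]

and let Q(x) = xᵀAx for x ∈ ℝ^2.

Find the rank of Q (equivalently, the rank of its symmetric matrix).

2

Symmetric row and column elimination reduces A to a congruent diagonal form with pivots -2, 1.
Counting signs: 1 positive, 1 negative.
The rank is the number of nonzero pivots: 2.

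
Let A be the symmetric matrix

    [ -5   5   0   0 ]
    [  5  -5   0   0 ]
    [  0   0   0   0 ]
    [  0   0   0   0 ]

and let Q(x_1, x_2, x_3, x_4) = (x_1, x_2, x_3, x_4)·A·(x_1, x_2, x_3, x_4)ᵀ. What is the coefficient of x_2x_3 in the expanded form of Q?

0

The coefficient of x_2x_3 is A[2,3] + A[3,2] = 2·0 = 0.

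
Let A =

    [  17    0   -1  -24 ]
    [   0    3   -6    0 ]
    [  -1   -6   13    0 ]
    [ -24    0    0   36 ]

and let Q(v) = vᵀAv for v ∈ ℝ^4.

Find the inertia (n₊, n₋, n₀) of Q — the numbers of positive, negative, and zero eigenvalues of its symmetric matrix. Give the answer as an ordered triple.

Symmetric row and column elimination reduces A to a congruent diagonal form with pivots 17, 3, 16/17, 0.
So there are 3 positive, 1 zero pivots.

(3, 0, 1)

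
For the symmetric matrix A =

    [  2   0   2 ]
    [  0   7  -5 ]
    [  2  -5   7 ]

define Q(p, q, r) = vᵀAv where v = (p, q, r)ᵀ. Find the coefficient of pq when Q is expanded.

The coefficient of pq is A[1,2] + A[2,1] = 2·0 = 0.

0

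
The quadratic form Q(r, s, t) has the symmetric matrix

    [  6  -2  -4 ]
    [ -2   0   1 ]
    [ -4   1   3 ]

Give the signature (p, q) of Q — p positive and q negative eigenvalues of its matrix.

(2, 1)

Row-reducing A symmetrically gives the diagonal entries 6, -2/3, 1/2.
Counting signs: 2 positive, 1 negative.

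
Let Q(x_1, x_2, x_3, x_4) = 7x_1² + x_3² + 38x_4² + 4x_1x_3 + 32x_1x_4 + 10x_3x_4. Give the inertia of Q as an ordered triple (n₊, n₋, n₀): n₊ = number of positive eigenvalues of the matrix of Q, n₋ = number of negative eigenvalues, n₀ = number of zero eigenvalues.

Write A = [[7, 0, 2, 16], [0, 0, 0, 0], [2, 0, 1, 5], [16, 0, 5, 38]].
Congruent diagonalization of A (simultaneous row and column reduction) yields pivots 7, 0, 3/7, 1.
That gives 3 positive, 1 zero pivots.

(3, 0, 1)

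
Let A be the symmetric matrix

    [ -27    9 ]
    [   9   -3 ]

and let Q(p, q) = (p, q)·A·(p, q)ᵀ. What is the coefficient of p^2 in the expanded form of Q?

The coefficient of p^2 is the diagonal entry A[1,1] = -27.

-27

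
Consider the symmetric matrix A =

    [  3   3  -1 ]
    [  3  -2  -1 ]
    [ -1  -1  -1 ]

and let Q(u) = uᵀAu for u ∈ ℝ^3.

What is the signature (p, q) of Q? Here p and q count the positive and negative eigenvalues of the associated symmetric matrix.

Applying the same elementary operations to the rows and columns of A produces a congruent diagonal matrix with entries 3, -5, -4/3.
So there are 1 positive, 2 negative pivots.

(1, 2)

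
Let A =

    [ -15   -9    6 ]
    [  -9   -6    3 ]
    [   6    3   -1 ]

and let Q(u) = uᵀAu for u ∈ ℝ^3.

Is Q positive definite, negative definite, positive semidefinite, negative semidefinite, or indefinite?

Applying the same elementary operations to the rows and columns of A produces a congruent diagonal matrix with entries -15, -3/5, 2.
That gives 1 positive, 2 negative pivots.
Hence Q is indefinite.

indefinite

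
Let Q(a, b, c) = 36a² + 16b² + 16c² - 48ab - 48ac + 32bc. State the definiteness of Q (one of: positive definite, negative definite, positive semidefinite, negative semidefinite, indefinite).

Write A = [[36, -24, -24], [-24, 16, 16], [-24, 16, 16]].
Row-reducing A symmetrically gives the diagonal entries 36, 0, 0.
That gives 1 positive, 2 zero pivots.
Hence Q is positive semidefinite.

positive semidefinite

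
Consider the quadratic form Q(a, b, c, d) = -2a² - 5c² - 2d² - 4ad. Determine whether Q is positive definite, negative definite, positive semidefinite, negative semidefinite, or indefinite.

negative semidefinite

The associated matrix is A = [[-2, 0, 0, -2], [0, 0, 0, 0], [0, 0, -5, 0], [-2, 0, 0, -2]].
Symmetric row and column elimination reduces A to a congruent diagonal form with pivots -2, 0, -5, 0.
Counting signs: 2 negative, 2 zero.
Hence Q is negative semidefinite.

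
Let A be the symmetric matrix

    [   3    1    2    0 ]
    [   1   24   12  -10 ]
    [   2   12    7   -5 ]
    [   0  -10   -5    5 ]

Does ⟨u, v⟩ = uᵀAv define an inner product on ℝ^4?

An LDLᵀ factorisation of A has diagonal entries 3, 71/3, 17/71, 10/17.
That gives 4 positive pivots.
Hence Q is positive definite.
⟨·,·⟩ is an inner product exactly when A is positive definite.

yes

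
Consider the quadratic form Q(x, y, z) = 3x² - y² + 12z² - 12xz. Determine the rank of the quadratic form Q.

2

The associated matrix is A = [[3, 0, -6], [0, -1, 0], [-6, 0, 12]].
Applying the same elementary operations to the rows and columns of A produces a congruent diagonal matrix with entries 3, -1, 0.
Counting signs: 1 positive, 1 negative, 1 zero.
The rank is the number of nonzero pivots: 2.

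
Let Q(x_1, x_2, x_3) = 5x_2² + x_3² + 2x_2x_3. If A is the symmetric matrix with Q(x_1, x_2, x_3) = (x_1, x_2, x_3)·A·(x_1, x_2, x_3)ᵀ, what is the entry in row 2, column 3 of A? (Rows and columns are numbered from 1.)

1

The coefficient of x_2·x_3 in Q is 2. For a symmetric A this equals A[2,3] + A[3,2] = 2·A[2,3].
So A[2,3] = 2/2 = 1.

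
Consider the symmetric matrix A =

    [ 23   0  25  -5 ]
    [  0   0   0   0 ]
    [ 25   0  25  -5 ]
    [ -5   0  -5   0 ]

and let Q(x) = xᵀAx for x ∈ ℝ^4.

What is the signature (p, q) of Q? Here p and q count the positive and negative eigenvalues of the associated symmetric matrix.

(1, 2)

Applying the same elementary operations to the rows and columns of A produces a congruent diagonal matrix with entries 23, 0, -50/23, -1.
So there are 1 positive, 2 negative, 1 zero pivots.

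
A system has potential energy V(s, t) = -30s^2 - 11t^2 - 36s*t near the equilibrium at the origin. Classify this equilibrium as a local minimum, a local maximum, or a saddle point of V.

local maximum

The Hessian at the origin is H = [[-60, -36], [-36, -22]].
det H = -60·-22 − (-36)² = 24 > 0 and H[1,1] = -60 < 0, so H is negative definite.
Therefore the origin is a local maximum.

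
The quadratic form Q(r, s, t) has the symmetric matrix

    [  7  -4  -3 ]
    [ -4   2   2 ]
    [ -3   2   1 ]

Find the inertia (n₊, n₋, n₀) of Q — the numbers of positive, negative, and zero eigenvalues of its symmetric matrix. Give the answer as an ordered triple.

Row-reducing A symmetrically gives the diagonal entries 7, -2/7, 0.
That gives 1 positive, 1 negative, 1 zero pivots.

(1, 1, 1)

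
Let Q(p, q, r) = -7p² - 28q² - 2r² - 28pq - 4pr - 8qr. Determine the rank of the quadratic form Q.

Write A = [[-7, -14, -2], [-14, -28, -4], [-2, -4, -2]].
Applying the same elementary operations to the rows and columns of A produces a congruent diagonal matrix with entries -7, 0, -10/7.
That gives 2 negative, 1 zero pivots.
The rank is the number of nonzero pivots: 2.

2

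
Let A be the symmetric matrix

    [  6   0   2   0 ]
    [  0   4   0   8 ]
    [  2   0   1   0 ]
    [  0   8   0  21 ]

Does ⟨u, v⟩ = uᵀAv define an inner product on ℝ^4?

Symmetric row and column elimination reduces A to a congruent diagonal form with pivots 6, 4, 1/3, 5.
Counting signs: 4 positive.
Hence Q is positive definite.
⟨·,·⟩ is an inner product exactly when A is positive definite.

yes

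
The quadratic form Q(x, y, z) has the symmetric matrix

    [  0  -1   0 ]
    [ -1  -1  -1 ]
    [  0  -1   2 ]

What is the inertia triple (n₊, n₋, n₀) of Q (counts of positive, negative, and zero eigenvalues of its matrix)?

By Sylvester's law of inertia any congruent diagonalization of A has 2 positive, 1 negative and 0 zero entries.

(2, 1, 0)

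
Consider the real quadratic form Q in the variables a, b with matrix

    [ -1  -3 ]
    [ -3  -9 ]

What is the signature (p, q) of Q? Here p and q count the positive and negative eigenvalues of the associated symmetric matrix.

(0, 1)

Row-reducing A symmetrically gives the diagonal entries -1, 0.
Counting signs: 1 negative, 1 zero.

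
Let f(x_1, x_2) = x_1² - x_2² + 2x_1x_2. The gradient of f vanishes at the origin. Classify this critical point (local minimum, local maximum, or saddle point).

saddle point

The Hessian at the origin is H = [[2, 2], [2, -2]].
det H = 2·-2 − (2)² = -8 < 0, so H is indefinite.
Therefore the origin is a saddle point.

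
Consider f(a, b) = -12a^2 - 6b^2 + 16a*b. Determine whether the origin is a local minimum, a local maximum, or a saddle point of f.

The Hessian at the origin is H = [[-24, 16], [16, -12]].
det H = -24·-12 − (16)² = 32 > 0 and H[1,1] = -24 < 0, so H is negative definite.
Therefore the origin is a local maximum.

local maximum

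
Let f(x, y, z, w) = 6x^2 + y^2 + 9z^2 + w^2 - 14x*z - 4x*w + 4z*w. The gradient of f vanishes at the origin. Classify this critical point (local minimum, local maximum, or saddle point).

local minimum

The Hessian at the origin is H = [[12, 0, -14, -4], [0, 2, 0, 0], [-14, 0, 18, 4], [-4, 0, 4, 2]].
Congruent diagonalization of H (simultaneous row and column reduction) yields pivots 12, 2, 5/3, 2/5.
That gives 4 positive pivots.
H is positive definite, so the origin is a strict local minimum.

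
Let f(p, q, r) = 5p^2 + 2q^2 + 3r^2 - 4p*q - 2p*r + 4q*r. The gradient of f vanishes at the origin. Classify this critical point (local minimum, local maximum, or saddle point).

local minimum

The Hessian at the origin is H = [[10, -4, -2], [-4, 4, 4], [-2, 4, 6]].
Congruent diagonalization of H (simultaneous row and column reduction) yields pivots 10, 12/5, 4/3.
So there are 3 positive pivots.
H is positive definite, so the origin is a strict local minimum.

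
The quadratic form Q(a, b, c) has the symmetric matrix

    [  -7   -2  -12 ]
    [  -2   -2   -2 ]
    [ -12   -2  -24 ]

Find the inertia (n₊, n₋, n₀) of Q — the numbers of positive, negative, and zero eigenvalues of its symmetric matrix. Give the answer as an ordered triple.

Row-reducing A symmetrically gives the diagonal entries -7, -10/7, -2.
So there are 3 negative pivots.

(0, 3, 0)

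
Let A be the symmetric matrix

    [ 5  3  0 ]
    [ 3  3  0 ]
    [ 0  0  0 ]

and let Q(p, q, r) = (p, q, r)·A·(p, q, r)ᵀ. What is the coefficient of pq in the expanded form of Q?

6

The coefficient of pq is A[1,2] + A[2,1] = 2·3 = 6.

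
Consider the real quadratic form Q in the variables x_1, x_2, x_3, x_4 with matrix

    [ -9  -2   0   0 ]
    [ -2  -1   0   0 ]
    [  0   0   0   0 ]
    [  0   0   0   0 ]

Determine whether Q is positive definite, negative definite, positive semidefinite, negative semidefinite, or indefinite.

Applying the same elementary operations to the rows and columns of A produces a congruent diagonal matrix with entries -9, -5/9, 0, 0.
Counting signs: 2 negative, 2 zero.
Hence Q is negative semidefinite.

negative semidefinite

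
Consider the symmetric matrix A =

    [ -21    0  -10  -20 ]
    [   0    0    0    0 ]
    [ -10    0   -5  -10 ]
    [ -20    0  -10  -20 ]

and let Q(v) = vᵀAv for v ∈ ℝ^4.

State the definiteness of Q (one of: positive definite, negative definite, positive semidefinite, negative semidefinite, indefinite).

Applying the same elementary operations to the rows and columns of A produces a congruent diagonal matrix with entries -21, 0, -5/21, 0.
Counting signs: 2 negative, 2 zero.
Hence Q is negative semidefinite.

negative semidefinite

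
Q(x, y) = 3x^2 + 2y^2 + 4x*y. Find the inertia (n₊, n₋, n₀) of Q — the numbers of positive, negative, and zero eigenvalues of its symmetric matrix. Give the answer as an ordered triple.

Write A = [[3, 2], [2, 2]].
An LDLᵀ factorisation of A has diagonal entries 3, 2/3.
So there are 2 positive pivots.

(2, 0, 0)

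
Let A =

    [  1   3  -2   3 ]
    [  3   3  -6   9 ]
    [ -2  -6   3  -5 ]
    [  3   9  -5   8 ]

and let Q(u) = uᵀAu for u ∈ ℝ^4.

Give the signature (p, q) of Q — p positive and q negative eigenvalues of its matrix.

Congruent diagonalization of A (simultaneous row and column reduction) yields pivots 1, -6, -1, 0.
Counting signs: 1 positive, 2 negative, 1 zero.

(1, 2)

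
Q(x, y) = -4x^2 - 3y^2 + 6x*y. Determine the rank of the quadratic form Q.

Write A = [[-4, 3], [3, -3]].
Symmetric row and column elimination reduces A to a congruent diagonal form with pivots -4, -3/4.
Counting signs: 2 negative.
The rank is the number of nonzero pivots: 2.

2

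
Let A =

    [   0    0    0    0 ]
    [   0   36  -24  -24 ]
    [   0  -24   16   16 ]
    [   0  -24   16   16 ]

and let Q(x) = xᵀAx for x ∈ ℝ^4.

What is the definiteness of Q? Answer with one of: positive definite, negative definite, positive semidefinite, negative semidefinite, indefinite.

Row-reducing A symmetrically gives the diagonal entries 0, 36, 0, 0.
So there are 1 positive, 3 zero pivots.
Hence Q is positive semidefinite.

positive semidefinite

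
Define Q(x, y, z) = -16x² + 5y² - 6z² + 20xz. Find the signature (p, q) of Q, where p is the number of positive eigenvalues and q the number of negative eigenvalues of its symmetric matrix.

The associated matrix is A = [[-16, 0, 10], [0, 5, 0], [10, 0, -6]].
Row-reducing A symmetrically gives the diagonal entries -16, 5, 1/4.
So there are 2 positive, 1 negative pivots.

(2, 1)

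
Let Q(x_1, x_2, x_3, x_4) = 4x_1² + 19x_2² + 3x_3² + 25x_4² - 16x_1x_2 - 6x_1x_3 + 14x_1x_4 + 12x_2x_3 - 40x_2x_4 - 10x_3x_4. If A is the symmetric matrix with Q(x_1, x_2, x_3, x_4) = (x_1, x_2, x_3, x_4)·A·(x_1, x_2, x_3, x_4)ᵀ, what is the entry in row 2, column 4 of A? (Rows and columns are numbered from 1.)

The coefficient of x_2·x_4 in Q is -40. For a symmetric A this equals A[2,4] + A[4,2] = 2·A[2,4].
So A[2,4] = -40/2 = -20.

-20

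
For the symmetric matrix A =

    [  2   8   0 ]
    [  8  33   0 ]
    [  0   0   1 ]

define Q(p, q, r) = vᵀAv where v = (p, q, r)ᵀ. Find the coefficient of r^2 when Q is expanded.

1

The coefficient of r^2 is the diagonal entry A[3,3] = 1.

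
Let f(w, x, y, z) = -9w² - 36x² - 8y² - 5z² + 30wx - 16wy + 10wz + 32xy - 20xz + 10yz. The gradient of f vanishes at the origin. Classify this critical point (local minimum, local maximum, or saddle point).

local maximum

The Hessian at the origin is H = [[-18, 30, -16, 10], [30, -72, 32, -20], [-16, 32, -16, 10], [10, -20, 10, -10]].
An LDLᵀ factorisation of H has diagonal entries -18, -22, -16/33, -15/4.
So there are 4 negative pivots.
H is negative definite, so the origin is a strict local maximum.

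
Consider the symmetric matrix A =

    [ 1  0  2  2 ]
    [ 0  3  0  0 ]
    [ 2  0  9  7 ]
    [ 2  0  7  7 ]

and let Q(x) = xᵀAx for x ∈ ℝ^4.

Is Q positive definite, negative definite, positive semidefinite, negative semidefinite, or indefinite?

An LDLᵀ factorisation of A has diagonal entries 1, 3, 5, 6/5.
That gives 4 positive pivots.
Hence Q is positive definite.

positive definite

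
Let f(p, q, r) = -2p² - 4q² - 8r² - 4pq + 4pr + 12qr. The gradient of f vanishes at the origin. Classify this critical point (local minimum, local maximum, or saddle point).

saddle point

The Hessian at the origin is H = [[-4, -4, 4], [-4, -8, 12], [4, 12, -16]].
Symmetric row and column elimination reduces H to a congruent diagonal form with pivots -4, -4, 4.
Counting signs: 1 positive, 2 negative.
H is indefinite, so the origin is a saddle point.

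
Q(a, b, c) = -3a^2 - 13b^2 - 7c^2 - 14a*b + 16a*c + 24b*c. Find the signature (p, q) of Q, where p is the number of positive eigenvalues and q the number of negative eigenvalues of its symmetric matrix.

The associated matrix is A = [[-3, -7, 8], [-7, -13, 12], [8, 12, -7]].
Row-reducing A symmetrically gives the diagonal entries -3, 10/3, 1.
So there are 2 positive, 1 negative pivots.

(2, 1)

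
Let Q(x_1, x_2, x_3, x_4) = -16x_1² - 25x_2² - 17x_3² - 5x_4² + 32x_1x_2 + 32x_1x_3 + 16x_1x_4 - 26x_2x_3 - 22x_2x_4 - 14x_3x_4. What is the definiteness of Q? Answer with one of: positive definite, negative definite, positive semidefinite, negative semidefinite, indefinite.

The associated matrix is A = [[-16, 16, 16, 8], [16, -25, -13, -11], [16, -13, -17, -7], [8, -11, -7, -5]].
Congruent diagonalization of A (simultaneous row and column reduction) yields pivots -16, -9, 0, 0.
So there are 2 negative, 2 zero pivots.
Hence Q is negative semidefinite.

negative semidefinite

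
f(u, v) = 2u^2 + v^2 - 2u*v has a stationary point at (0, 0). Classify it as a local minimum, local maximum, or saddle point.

The Hessian at the origin is H = [[4, -2], [-2, 2]].
det H = 4·2 − (-2)² = 4 > 0 and H[1,1] = 4 > 0, so H is positive definite.
Therefore the origin is a local minimum.

local minimum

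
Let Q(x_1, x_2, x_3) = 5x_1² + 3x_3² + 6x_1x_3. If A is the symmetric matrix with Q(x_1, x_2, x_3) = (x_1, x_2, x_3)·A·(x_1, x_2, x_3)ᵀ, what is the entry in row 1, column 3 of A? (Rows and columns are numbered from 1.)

The coefficient of x_1·x_3 in Q is 6. For a symmetric A this equals A[1,3] + A[3,1] = 2·A[1,3].
So A[1,3] = 6/2 = 3.

3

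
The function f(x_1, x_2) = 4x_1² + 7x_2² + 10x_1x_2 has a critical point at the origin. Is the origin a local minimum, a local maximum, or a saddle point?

local minimum

The Hessian at the origin is H = [[8, 10], [10, 14]].
det H = 8·14 − (10)² = 12 > 0 and H[1,1] = 8 > 0, so H is positive definite.
Therefore the origin is a local minimum.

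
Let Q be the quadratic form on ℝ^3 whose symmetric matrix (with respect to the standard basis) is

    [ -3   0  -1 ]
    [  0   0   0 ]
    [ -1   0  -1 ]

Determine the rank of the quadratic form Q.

Row-reducing A symmetrically gives the diagonal entries -3, 0, -2/3.
That gives 2 negative, 1 zero pivots.
The rank is the number of nonzero pivots: 2.

2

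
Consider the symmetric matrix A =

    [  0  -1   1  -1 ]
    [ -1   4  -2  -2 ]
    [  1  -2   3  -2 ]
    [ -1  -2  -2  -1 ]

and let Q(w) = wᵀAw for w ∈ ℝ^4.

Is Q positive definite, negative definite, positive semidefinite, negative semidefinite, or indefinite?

A is congruent to a diagonal matrix with 2 positive, 2 negative and 0 zero entries, so Q is indefinite.

indefinite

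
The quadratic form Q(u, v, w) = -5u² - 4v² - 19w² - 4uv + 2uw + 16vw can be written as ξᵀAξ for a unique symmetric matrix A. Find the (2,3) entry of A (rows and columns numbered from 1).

The coefficient of v·w in Q is 16. For a symmetric A this equals A[2,3] + A[3,2] = 2·A[2,3].
So A[2,3] = 16/2 = 8.

8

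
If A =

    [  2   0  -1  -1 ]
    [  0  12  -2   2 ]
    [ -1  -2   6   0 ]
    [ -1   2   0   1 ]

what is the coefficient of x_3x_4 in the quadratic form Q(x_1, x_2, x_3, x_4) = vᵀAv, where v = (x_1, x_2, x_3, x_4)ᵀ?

The coefficient of x_3x_4 is A[3,4] + A[4,3] = 2·0 = 0.

0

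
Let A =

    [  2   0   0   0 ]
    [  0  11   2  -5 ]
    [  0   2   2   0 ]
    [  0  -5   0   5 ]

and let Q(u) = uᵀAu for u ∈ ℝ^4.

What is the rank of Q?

4

Congruent diagonalization of A (simultaneous row and column reduction) yields pivots 2, 11, 18/11, 20/9.
That gives 4 positive pivots.
The rank is the number of nonzero pivots: 4.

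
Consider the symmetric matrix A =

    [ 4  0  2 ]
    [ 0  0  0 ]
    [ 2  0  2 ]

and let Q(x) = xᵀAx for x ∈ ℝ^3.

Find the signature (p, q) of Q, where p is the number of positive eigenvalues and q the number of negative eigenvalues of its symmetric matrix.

Congruent diagonalization of A (simultaneous row and column reduction) yields pivots 4, 0, 1.
Counting signs: 2 positive, 1 zero.

(2, 0)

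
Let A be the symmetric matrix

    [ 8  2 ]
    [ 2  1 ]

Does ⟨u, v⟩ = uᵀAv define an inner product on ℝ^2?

Leading principal minors: Δ_1 = 8, Δ_2 = 4.
All leading principal minors are positive, so by Sylvester's criterion Q is positive definite.
⟨·,·⟩ is an inner product exactly when A is positive definite.

yes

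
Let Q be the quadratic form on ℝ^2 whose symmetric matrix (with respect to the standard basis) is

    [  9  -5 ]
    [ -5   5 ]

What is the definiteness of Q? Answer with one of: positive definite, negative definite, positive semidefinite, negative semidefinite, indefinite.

For the 2×2 matrix [[9, -5], [-5, 5]]: det = 9·5 − (-5)² = 20, trace = 14.
det > 0 so both eigenvalues share the sign of the trace; trace = 14 > 0 ⇒ both positive.

positive definite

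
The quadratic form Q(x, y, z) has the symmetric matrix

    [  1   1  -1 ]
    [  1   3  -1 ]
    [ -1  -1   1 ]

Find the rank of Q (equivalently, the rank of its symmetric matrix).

Symmetric row and column elimination reduces A to a congruent diagonal form with pivots 1, 2, 0.
That gives 2 positive, 1 zero pivots.
The rank is the number of nonzero pivots: 2.

2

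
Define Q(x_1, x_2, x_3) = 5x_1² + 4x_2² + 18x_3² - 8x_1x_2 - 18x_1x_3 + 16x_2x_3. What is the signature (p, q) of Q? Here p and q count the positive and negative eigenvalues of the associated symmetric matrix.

(3, 0)

The associated matrix is A = [[5, -4, -9], [-4, 4, 8], [-9, 8, 18]].
Applying the same elementary operations to the rows and columns of A produces a congruent diagonal matrix with entries 5, 4/5, 1.
Counting signs: 3 positive.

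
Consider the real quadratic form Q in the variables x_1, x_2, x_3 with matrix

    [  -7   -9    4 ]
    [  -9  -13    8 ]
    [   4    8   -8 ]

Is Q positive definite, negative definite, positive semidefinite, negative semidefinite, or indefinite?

negative semidefinite

Applying the same elementary operations to the rows and columns of A produces a congruent diagonal matrix with entries -7, -10/7, 0.
That gives 2 negative, 1 zero pivots.
Hence Q is negative semidefinite.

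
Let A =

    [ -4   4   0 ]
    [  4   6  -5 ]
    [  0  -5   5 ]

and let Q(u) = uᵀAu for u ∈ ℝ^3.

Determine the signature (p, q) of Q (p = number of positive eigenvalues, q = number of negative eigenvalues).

(2, 1)

Congruent diagonalization of A (simultaneous row and column reduction) yields pivots -4, 10, 5/2.
Counting signs: 2 positive, 1 negative.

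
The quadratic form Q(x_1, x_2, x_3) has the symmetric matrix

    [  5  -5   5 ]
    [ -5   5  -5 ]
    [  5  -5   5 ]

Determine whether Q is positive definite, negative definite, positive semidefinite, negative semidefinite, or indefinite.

positive semidefinite

Applying the same elementary operations to the rows and columns of A produces a congruent diagonal matrix with entries 5, 0, 0.
Counting signs: 1 positive, 2 zero.
Hence Q is positive semidefinite.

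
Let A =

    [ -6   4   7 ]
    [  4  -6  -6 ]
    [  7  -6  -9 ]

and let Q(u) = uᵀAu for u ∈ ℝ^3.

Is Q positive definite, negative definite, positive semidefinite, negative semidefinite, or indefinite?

Applying the same elementary operations to the rows and columns of A produces a congruent diagonal matrix with entries -6, -10/3, -3/10.
Counting signs: 3 negative.
Hence Q is negative definite.

negative definite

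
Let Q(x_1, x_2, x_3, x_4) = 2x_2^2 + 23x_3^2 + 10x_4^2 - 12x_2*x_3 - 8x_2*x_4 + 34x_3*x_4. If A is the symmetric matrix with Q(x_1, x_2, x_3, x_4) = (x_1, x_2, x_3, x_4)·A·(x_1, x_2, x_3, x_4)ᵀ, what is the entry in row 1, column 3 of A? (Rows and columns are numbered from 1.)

The coefficient of x_1·x_3 in Q is 0. For a symmetric A this equals A[1,3] + A[3,1] = 2·A[1,3].
So A[1,3] = 0/2 = 0.

0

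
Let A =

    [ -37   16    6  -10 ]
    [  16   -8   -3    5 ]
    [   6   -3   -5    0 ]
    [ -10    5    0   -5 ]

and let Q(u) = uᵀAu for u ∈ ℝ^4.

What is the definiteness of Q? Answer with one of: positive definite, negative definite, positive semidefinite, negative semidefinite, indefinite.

Leading principal minors: Δ_1 = -37, Δ_2 = 40, Δ_3 = -155, Δ_4 = 150.
The signs alternate starting with Δ_1 < 0, so by Sylvester's criterion Q is negative definite.

negative definite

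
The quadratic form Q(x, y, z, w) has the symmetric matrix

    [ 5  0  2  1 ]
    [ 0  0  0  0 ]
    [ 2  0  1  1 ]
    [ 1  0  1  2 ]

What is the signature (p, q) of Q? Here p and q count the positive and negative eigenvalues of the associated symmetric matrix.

Congruent diagonalization of A (simultaneous row and column reduction) yields pivots 5, 0, 1/5, 0.
Counting signs: 2 positive, 2 zero.

(2, 0)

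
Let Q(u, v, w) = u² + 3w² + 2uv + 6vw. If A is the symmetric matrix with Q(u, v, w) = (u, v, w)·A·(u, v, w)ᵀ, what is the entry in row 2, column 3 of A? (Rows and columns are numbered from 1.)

The coefficient of v·w in Q is 6. For a symmetric A this equals A[2,3] + A[3,2] = 2·A[2,3].
So A[2,3] = 6/2 = 3.

3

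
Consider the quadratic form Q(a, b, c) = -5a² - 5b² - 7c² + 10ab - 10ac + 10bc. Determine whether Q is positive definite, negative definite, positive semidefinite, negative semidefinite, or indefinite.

negative semidefinite

The associated matrix is A = [[-5, 5, -5], [5, -5, 5], [-5, 5, -7]].
Row-reducing A symmetrically gives the diagonal entries -5, 0, -2.
Counting signs: 2 negative, 1 zero.
Hence Q is negative semidefinite.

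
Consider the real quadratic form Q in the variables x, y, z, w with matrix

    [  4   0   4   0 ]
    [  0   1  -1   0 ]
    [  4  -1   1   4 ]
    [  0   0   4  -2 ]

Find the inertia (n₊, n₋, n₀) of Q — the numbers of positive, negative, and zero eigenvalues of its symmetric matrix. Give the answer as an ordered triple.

(3, 1, 0)

Applying the same elementary operations to the rows and columns of A produces a congruent diagonal matrix with entries 4, 1, -4, 2.
Counting signs: 3 positive, 1 negative.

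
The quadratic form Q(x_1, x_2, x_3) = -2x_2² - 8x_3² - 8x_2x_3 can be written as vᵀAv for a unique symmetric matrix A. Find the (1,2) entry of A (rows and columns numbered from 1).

The coefficient of x_1·x_2 in Q is 0. For a symmetric A this equals A[1,2] + A[2,1] = 2·A[1,2].
So A[1,2] = 0/2 = 0.

0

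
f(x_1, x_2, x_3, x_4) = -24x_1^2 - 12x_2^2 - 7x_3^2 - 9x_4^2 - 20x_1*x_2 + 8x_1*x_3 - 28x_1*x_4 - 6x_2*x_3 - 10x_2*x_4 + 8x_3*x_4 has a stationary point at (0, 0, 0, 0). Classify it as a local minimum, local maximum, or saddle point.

The Hessian at the origin is H = [[-48, -20, 8, -28], [-20, -24, -6, -10], [8, -6, -14, 8], [-28, -10, 8, -18]].
Congruent diagonalization of H (simultaneous row and column reduction) yields pivots -48, -47/3, -334/47, -120/167.
Counting signs: 4 negative.
H is negative definite, so the origin is a strict local maximum.

local maximum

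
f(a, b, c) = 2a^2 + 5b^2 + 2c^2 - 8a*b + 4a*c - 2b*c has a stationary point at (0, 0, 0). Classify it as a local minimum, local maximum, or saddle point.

The Hessian at the origin is H = [[4, -8, 4], [-8, 10, -2], [4, -2, 4]].
Congruent diagonalization of H (simultaneous row and column reduction) yields pivots 4, -6, 6.
That gives 2 positive, 1 negative pivots.
H is indefinite, so the origin is a saddle point.

saddle point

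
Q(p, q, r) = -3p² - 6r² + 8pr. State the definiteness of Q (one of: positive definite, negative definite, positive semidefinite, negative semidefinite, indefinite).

Write A = [[-3, 0, 4], [0, 0, 0], [4, 0, -6]].
Applying the same elementary operations to the rows and columns of A produces a congruent diagonal matrix with entries -3, 0, -2/3.
That gives 2 negative, 1 zero pivots.
Hence Q is negative semidefinite.

negative semidefinite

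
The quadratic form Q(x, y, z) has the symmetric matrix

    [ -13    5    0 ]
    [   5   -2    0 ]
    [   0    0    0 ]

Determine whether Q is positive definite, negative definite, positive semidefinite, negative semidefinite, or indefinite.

Congruent diagonalization of A (simultaneous row and column reduction) yields pivots -13, -1/13, 0.
So there are 2 negative, 1 zero pivots.
Hence Q is negative semidefinite.

negative semidefinite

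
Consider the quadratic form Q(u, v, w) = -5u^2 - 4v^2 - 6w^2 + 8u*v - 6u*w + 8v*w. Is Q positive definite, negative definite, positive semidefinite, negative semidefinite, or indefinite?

negative definite

The associated matrix is A = [[-5, 4, -3], [4, -4, 4], [-3, 4, -6]].
Congruent diagonalization of A (simultaneous row and column reduction) yields pivots -5, -4/5, -1.
So there are 3 negative pivots.
Hence Q is negative definite.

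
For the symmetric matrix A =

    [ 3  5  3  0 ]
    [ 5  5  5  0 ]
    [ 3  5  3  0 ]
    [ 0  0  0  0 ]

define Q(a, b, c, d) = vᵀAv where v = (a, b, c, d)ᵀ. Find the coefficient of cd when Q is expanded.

0

The coefficient of cd is A[3,4] + A[4,3] = 2·0 = 0.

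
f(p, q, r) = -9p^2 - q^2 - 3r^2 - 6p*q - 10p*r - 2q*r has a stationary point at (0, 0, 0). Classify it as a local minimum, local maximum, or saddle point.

The Hessian at the origin is H = [[-18, -6, -10], [-6, -2, -2], [-10, -2, -6]].
H is indefinite, so the origin is a saddle point.

saddle point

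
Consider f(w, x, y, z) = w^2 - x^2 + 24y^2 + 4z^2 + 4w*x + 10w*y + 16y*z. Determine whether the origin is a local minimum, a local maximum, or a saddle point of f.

The Hessian at the origin is H = [[2, 4, 10, 0], [4, -2, 0, 0], [10, 0, 48, 16], [0, 0, 16, 8]].
Symmetric row and column elimination reduces H to a congruent diagonal form with pivots 2, -10, 38, 24/19.
So there are 3 positive, 1 negative pivots.
H is indefinite, so the origin is a saddle point.

saddle point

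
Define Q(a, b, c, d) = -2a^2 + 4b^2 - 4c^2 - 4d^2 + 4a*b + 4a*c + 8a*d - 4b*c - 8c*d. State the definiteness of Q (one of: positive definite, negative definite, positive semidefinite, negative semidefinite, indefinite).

Write A = [[-2, 2, 2, 4], [2, 4, -2, 0], [2, -2, -4, -4], [4, 0, -4, -4]].
Applying the same elementary operations to the rows and columns of A produces a congruent diagonal matrix with entries -2, 6, -2, 4/3.
So there are 2 positive, 2 negative pivots.
Hence Q is indefinite.

indefinite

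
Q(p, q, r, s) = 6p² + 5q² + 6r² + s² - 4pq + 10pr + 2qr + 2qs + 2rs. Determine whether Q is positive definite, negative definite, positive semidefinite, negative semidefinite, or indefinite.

positive semidefinite

The symmetric matrix is A = [[6, -2, 5, 0], [-2, 5, 1, 1], [5, 1, 6, 1], [0, 1, 1, 1]].
Congruent diagonalization of A (simultaneous row and column reduction) yields pivots 6, 13/3, 5/26, 0.
That gives 3 positive, 1 zero pivots.
Hence Q is positive semidefinite.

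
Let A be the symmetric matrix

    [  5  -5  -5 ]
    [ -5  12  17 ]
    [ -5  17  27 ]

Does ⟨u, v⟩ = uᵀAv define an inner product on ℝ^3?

yes

Row-reducing A symmetrically gives the diagonal entries 5, 7, 10/7.
Counting signs: 3 positive.
Hence Q is positive definite.
⟨·,·⟩ is an inner product exactly when A is positive definite.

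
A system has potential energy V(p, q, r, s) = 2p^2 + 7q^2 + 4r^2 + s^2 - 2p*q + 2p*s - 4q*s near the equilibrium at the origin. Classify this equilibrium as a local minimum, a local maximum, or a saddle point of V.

The Hessian at the origin is H = [[4, -2, 0, 2], [-2, 14, 0, -4], [0, 0, 8, 0], [2, -4, 0, 2]].
Applying the same elementary operations to the rows and columns of H produces a congruent diagonal matrix with entries 4, 13, 8, 4/13.
Counting signs: 4 positive.
H is positive definite, so the origin is a strict local minimum.

local minimum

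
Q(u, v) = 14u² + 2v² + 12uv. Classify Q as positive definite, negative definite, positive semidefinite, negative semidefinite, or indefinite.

The symmetric matrix of Q is [[14, 6], [6, 2]].
For the 2×2 matrix [[14, 6], [6, 2]]: det = 14·2 − (6)² = -8, trace = 16.
det < 0 so the eigenvalues have opposite signs; the form is indefinite.

indefinite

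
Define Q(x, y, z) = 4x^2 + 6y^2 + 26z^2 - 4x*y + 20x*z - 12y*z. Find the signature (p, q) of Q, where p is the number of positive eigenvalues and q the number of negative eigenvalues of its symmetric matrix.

(3, 0)

Write A = [[4, -2, 10], [-2, 6, -6], [10, -6, 26]].
Applying the same elementary operations to the rows and columns of A produces a congruent diagonal matrix with entries 4, 5, 4/5.
That gives 3 positive pivots.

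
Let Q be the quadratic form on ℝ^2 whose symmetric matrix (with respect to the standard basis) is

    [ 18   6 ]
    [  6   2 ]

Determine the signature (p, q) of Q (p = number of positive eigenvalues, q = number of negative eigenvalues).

Applying the same elementary operations to the rows and columns of A produces a congruent diagonal matrix with entries 18, 0.
That gives 1 positive, 1 zero pivots.

(1, 0)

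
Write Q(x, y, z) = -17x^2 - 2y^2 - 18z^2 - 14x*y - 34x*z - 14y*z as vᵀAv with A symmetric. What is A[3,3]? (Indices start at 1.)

The coefficient of z^2 in Q is -18, and that is exactly A[3,3].

-18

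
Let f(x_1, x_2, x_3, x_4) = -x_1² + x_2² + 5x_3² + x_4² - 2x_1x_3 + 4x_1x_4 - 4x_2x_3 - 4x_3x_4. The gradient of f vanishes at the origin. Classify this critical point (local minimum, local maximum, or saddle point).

The Hessian at the origin is H = [[-2, 0, -2, 4], [0, 2, -4, 0], [-2, -4, 10, -4], [4, 0, -4, 2]].
Symmetric row and column elimination reduces H to a congruent diagonal form with pivots -2, 2, 4, -6.
That gives 2 positive, 2 negative pivots.
H is indefinite, so the origin is a saddle point.

saddle point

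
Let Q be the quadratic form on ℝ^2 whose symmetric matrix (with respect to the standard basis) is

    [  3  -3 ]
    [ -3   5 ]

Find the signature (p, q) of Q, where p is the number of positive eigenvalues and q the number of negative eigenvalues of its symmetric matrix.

(2, 0)

Row-reducing A symmetrically gives the diagonal entries 3, 2.
So there are 2 positive pivots.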